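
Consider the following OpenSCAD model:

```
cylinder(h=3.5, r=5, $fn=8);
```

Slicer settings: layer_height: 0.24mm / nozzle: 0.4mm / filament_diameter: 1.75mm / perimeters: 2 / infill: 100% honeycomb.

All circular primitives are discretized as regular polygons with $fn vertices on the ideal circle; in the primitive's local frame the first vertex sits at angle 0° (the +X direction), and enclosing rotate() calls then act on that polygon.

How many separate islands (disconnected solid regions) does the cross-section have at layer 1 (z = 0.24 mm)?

1

At z = 0.24 mm: the r=5 cylinder contributes a regular 8-gon of circumradius 5. Overall, the cross-section is a single solid region. Island count = 1.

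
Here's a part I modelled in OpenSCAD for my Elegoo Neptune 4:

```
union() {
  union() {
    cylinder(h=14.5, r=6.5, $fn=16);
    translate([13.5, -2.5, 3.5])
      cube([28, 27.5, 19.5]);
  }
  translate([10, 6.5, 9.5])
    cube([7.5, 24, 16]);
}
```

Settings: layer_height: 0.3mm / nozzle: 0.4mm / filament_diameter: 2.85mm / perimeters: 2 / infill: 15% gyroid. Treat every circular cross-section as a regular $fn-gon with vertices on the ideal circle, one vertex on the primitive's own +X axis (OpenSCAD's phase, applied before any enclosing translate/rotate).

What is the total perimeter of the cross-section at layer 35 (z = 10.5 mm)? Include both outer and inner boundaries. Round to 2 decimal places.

169.58 mm

At z = 10.5 mm: the r=6.5 cylinder gives a regular 16-gon of circumradius 6.5 (constant along its height) (perimeter = 2·16·6.500·sin(180°/16) = 40.58 mm); the 28×27.5 cube at (13.5, -2.5) contributes its full rectangle (perimeter 111.00 mm); Taking the union: the 2 present regions are separate (no shared area or edge), so areas and boundary lengths simply add and each stays a separate island — boundary = 151.58 mm; the 7.5×24 cube at (10, 6.5) contributes its full rectangle (perimeter 63.00 mm); Merging all regions: the regions partially overlap (shared area 74.00 mm²), so the edge portions inside another operand are dropped and the merged outline is re-measured after clipping — boundary = 169.58 mm. Overall, the cross-section has 2 separate islands. Total boundary length (outer) = 169.58 mm.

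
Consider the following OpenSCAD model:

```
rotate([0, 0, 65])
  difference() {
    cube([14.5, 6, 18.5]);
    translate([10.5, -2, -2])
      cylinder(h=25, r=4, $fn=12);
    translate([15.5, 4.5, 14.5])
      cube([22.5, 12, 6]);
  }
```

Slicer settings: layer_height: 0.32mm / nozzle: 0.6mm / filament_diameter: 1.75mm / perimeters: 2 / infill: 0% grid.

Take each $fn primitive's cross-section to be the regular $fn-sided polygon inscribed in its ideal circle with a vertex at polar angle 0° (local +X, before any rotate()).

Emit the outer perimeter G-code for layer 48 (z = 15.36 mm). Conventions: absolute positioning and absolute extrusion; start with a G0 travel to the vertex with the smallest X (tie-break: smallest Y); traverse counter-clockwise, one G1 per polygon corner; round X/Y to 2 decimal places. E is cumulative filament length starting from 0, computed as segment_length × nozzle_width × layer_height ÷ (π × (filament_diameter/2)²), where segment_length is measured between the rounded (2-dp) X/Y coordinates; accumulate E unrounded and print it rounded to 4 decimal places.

G0 X-5.44 Y2.54 Z15.36
G1 X0.00 Y0.00 E0.4792
G1 X2.97 Y6.38 E1.0410
G1 X2.27 Y8.32 E1.2056
G1 X2.62 Y10.36 E1.3709
G1 X3.96 Y11.95 E1.5368
G1 X5.90 Y12.66 E1.7017
G1 X6.13 Y13.14 E1.7442
G1 X0.69 Y15.68 E2.2235
G1 X-5.44 Y2.54 E3.3809

At z = 15.36 mm: the cube (footprint 14.5×6) is included at this height; the cylinder at (10.5, -2): section is a regular 12-gon, circumradius r=4; the cube at (15.5, 4.5) is present — its section is the full 22.5×12 rectangle; After the difference (first − rest): starting from the 14.5×6 cube, the r=4 cylinder at (10.5, -2) partially overlaps it — only the 9.07 mm² overlap (of its 48.00 mm²) is removed, clipping the outline; the 22.5×12 cube at (15.5, 4.5) misses the remaining region (no effect) — 1 connected region; (whole slice rotated 65° about Z — lengths, areas and connectivity unchanged). The outline is a single polygon with 9 vertices. Extrusion per mm of travel: 0.6 × 0.32 / (π × 0.875²) = 0.079824. Accumulating E over each segment gives final E = 3.3809.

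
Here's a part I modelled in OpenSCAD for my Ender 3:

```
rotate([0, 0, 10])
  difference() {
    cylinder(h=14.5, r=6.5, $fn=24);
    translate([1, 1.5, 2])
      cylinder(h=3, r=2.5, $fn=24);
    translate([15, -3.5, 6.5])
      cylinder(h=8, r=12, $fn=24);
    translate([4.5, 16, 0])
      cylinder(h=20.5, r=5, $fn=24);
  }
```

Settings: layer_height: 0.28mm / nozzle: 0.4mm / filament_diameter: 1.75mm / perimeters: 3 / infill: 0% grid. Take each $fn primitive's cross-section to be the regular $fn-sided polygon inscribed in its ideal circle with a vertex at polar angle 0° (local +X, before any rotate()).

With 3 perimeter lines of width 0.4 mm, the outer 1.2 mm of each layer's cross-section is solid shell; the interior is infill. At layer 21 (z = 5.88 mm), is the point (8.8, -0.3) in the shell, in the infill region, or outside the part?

At z = 5.88 mm: the cylinder: section is a regular 24-gon, circumradius r=6.5; the cylinder at (1, 1.5) is not intersected at this z (z outside [2, 5]); the cylinder at (15, -3.5) does not reach this height (z outside [6.5, 14.5]); the r=5 cylinder at (4.5, 16) contributes a regular 24-gon of circumradius 5; Taking the first minus the rest: starting from the r=6.5 cylinder, the r=5 cylinder at (4.5, 16) misses the remaining region (no effect) — 1 connected region; (whole slice rotated 10° about Z — lengths, areas and connectivity unchanged). Overall, the cross-section is a single solid region. Undo the 10° rotation: the query point maps to (8.614, -1.824) in the un-rotated model frame. The nearest boundary edge runs (6.50, 0.00)→(6.28, -1.68); distance from the point to it = 2.33 mm. The point is not inside any of the regions above, so it lies outside the cross-section (2.33 mm from the nearest boundary).

outside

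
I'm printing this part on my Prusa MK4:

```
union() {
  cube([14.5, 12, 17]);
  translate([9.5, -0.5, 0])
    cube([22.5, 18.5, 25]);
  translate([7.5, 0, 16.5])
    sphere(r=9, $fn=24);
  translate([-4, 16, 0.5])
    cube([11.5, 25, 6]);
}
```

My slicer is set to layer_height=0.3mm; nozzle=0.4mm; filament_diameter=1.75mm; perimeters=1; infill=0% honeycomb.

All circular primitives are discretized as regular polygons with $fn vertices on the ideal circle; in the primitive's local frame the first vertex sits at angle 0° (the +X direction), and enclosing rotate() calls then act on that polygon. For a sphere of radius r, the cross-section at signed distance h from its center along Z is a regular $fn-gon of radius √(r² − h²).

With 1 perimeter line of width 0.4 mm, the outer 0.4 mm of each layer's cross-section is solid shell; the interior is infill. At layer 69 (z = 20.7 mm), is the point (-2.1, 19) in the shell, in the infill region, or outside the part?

outside

At z = 20.7 mm: the cube is absent (z outside [0, 17]); the cube at (9.5, -0.5) (footprint 22.5×18.5) is included at this height; the sphere at (7.5, 0): section is a regular 24-gon, circumradius = √(r²−h²) = √(9²−4.2²) = 7.960; the cube at (-4, 16) is not intersected at this z (z outside [0.5, 6.5]); Combining (union): the regions partially overlap (shared area 36.50 mm²), so overlapping operands fuse into one piece — 1 connected region. Overall, the cross-section is a single solid region. The nearest boundary edge runs (9.50, 7.70)→(9.50, 18.00); distance from the point to it = 11.64 mm. The point is not inside any of the regions above, so it lies outside the cross-section (11.64 mm from the nearest boundary).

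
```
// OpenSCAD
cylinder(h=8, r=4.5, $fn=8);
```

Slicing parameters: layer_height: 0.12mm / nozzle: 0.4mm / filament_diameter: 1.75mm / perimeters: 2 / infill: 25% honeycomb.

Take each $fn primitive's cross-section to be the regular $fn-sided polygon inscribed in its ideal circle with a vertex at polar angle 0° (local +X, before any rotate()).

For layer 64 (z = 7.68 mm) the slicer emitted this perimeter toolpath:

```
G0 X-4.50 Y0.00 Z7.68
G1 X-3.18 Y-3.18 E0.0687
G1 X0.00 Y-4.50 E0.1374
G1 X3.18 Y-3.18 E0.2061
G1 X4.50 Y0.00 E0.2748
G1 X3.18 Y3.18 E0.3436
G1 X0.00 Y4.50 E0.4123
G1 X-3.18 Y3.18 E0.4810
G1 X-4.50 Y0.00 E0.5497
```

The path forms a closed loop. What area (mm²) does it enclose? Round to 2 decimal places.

Apply the shoelace formula to the sequence of (X, Y) vertices; enclosed area = 57.24 mm².

57.24 mm²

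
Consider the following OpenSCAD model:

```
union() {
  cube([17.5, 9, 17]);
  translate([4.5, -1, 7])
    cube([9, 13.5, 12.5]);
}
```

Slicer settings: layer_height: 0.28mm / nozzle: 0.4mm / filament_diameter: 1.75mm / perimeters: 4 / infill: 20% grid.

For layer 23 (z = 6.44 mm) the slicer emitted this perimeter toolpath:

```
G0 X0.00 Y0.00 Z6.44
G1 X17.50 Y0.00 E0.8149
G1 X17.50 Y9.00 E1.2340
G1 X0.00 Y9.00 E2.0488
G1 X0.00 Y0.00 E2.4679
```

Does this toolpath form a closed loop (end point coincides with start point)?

Start point (G0): (0.00, 0.00). End point (last G1): the path returns to the start — closed.

yes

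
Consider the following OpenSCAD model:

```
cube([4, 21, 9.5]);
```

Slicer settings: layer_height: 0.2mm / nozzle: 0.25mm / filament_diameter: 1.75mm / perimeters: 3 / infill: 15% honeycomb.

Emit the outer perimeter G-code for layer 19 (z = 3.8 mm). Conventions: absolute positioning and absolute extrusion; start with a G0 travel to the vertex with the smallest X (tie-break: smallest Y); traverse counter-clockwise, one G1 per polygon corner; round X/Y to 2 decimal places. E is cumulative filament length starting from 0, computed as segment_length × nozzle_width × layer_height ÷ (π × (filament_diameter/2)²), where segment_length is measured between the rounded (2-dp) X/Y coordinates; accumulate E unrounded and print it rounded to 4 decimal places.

G0 X0.00 Y0.00 Z3.80
G1 X4.00 Y0.00 E0.0832
G1 X4.00 Y21.00 E0.5197
G1 X0.00 Y21.00 E0.6028
G1 X0.00 Y0.00 E1.0394

At z = 3.8 mm: the 4×21 cube contributes its full rectangle. The outline is a single polygon with 4 vertices. Extrusion per mm of travel: 0.25 × 0.2 / (π × 0.875²) = 0.020788. Accumulating E over each segment gives final E = 1.0394.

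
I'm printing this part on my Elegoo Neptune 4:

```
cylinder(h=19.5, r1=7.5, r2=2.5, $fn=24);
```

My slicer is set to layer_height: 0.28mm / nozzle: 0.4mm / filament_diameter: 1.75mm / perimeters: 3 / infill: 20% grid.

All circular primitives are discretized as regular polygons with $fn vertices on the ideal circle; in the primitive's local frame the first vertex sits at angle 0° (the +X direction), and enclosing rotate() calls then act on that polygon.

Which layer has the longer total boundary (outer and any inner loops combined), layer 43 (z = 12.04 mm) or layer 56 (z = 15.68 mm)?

Layer 43 (z = 12.04): the cone contributes a regular 24-gon of circumradius 4.413 (interpolated between r1=7.5 and r2=2.5 at t=0.617) (perimeter = 2·24·4.413·sin(180°/24) = 27.65 mm). So its perimeter = 27.65 mm. Layer 56 (z = 15.68): the cone (r1=7.5→r2=2.5) has section circumradius 3.479 here — a regular 24-gon (perimeter = 2·24·3.479·sin(180°/24) = 21.80 mm). So its perimeter = 21.80 mm. Layer 43 is larger (27.65 vs 21.80 mm).

layer 43 (z = 12.04 mm)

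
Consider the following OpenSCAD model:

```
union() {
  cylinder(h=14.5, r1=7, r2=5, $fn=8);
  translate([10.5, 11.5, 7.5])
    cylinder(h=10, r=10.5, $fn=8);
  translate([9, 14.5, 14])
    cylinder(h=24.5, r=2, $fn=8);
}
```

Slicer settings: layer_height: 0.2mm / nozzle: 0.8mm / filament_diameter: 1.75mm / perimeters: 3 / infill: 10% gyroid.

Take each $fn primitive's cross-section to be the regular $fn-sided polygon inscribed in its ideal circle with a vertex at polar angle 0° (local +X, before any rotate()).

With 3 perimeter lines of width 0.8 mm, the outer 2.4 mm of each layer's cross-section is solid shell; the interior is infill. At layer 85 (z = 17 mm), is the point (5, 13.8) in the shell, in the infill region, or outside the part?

infill

At z = 17 mm: the cone does not reach this height (z outside [0, 14.5]); the r=10.5 cylinder at (10.5, 11.5) gives a regular 8-gon of circumradius 10.5 (constant along its height); the r=2 cylinder at (9, 14.5) gives a regular 8-gon of circumradius 2 (constant along its height); Merging all regions: the r=2 cylinder at (9, 14.5) lies entirely inside the r=10.5 cylinder at (10.5, 11.5), so the union is just the r=10.5 cylinder at (10.5, 11.5) — 1 connected region. Overall, the cross-section is a single solid region. The nearest boundary edge runs (0.00, 11.50)→(3.08, 18.92); distance from the point to it = 3.74 mm. The point is inside the cross-section and 3.74 mm from the nearest boundary — more than the 2.4 mm shell width (3 × 0.8), so it's in the infill interior.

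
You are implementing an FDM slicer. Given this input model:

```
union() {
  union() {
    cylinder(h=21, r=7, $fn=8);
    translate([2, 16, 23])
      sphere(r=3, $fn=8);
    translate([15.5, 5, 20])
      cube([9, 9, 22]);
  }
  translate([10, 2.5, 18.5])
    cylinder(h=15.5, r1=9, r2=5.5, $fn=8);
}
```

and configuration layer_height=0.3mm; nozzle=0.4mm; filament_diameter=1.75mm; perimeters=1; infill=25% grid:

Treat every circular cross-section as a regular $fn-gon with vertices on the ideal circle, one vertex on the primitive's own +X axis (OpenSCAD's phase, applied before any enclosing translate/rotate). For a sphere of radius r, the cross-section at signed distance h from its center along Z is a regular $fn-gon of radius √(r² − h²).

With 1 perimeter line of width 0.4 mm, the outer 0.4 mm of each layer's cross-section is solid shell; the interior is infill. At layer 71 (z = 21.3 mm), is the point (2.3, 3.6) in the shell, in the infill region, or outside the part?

At z = 21.3 mm: the cylinder is absent (z outside [0, 21]); the r=3 sphere at (2, 16) slices to a regular 8-gon of circumradius 2.472 (√(r²−h²) with h=1.7 from center); the cube at (15.5, 5) (footprint 9×9) is included at this height; Combining (union): the 2 present regions are separate (no shared area or edge), so areas and boundary lengths simply add and each stays a separate island — 2 connected regions; the cone at (10, 2.5): at t=0.181 of its height the radius interpolates to r₁+(r₂−r₁)t = 8.368, giving a regular 8-gon of that circumradius; Taking the union: the regions partially overlap (shared area 3.88 mm²), so overlapping operands fuse into one piece — 2 connected regions. Overall, the cross-section has 2 separate islands. The nearest boundary edge runs (1.63, 2.50)→(4.08, 8.42); distance from the point to it = 0.20 mm. (Shell/infill is judged within the island containing the point — the largest one.) The point is inside the cross-section, 0.20 mm from the nearest boundary — within the 0.4 mm shell band (1 × 0.4).

shell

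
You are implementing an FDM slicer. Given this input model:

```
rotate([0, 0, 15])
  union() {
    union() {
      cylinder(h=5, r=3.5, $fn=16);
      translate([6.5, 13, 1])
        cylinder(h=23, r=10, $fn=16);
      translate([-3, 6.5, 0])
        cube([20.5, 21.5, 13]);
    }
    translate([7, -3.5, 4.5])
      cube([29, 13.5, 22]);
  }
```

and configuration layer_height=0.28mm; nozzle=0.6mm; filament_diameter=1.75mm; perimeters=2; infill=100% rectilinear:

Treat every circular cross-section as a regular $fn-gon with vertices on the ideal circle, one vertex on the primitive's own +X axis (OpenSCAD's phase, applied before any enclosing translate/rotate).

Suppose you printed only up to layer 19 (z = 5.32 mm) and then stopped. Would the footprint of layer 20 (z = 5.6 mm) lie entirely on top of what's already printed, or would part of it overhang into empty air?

Compare the two slices. At z = 5.32: the cylinder does not reach this height (z outside [0, 5]); the cylinder at (6.5, 13): section is a regular 16-gon, circumradius r=10 (area = (16/2)·10.000²·sin(360°/16) = 306.15 mm²); the 20.5×21.5 cube at (-3, 6.5) contributes its full rectangle (area 440.75 mm²); Merging all regions: the regions partially overlap — summed areas 746.90 mm² minus the doubly-counted overlap 270.06 mm² gives 476.84 mm² — area = 476.84 mm²; the cube at (7, -3.5) is present — its section is the full 29×13.5 rectangle (area 391.50 mm²); Merging all regions: the regions partially overlap — summed areas 868.34 mm² minus the doubly-counted overlap 52.44 mm² gives 815.90 mm² — area = 815.90 mm²; (rotated 15° about Z; rotation is an isometry so areas/perimeters/island counts are preserved). At z = 5.6: the cylinder does not reach this height (z outside [0, 5]); the r=10 cylinder at (6.5, 13) gives a regular 16-gon of circumradius 10 (constant along its height) (area = (16/2)·10.000²·sin(360°/16) = 306.15 mm²); the 20.5×21.5 cube at (-3, 6.5) contributes its full rectangle (area 440.75 mm²); Taking the union: the regions partially overlap — summed areas 746.90 mm² minus the doubly-counted overlap 270.06 mm² gives 476.84 mm² — area = 476.84 mm²; the cube at (7, -3.5) (footprint 29×13.5) is included at this height (area 391.50 mm²); Merging all regions: the regions partially overlap — summed areas 868.34 mm² minus the doubly-counted overlap 52.44 mm² gives 815.90 mm² — area = 815.90 mm²; (whole slice rotated 15° about Z — lengths, areas and connectivity unchanged). Checking containment: the cross-section at z = 5.6 is a subset of the cross-section at z = 5.32.

entirely on top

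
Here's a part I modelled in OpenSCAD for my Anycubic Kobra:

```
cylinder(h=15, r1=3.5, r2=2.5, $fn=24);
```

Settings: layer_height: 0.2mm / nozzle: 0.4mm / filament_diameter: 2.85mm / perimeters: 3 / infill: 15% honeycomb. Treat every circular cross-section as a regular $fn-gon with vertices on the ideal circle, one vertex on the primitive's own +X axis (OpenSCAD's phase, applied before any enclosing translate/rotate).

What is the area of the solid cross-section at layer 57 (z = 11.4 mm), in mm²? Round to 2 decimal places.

23.32 mm²

At z = 11.4 mm: the cone contributes a regular 24-gon of circumradius 2.740 (interpolated between r1=3.5 and r2=2.5 at t=0.760) (area = (24/2)·2.740²·sin(360°/24) = 23.32 mm²). Overall, the cross-section is a single solid region. Net area = 23.32 mm².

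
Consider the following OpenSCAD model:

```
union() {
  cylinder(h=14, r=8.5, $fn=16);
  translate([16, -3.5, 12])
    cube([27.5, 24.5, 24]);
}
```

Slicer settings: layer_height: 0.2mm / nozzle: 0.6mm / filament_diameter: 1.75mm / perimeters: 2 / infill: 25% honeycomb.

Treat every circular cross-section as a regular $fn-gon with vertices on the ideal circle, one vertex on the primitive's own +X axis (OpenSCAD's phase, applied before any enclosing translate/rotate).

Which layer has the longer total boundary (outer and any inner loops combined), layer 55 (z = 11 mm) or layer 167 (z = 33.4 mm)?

layer 167 (z = 33.4 mm)

Layer 55 (z = 11): the r=8.5 cylinder gives a regular 16-gon of circumradius 8.5 (constant along its height) (perimeter = 2·16·8.500·sin(180°/16) = 53.06 mm); the cube at (16, -3.5) does not reach this height (z outside [12, 36]); Merging all regions: only the r=8.5 cylinder is present, so the union is just that shape — boundary = 53.06 mm. So its perimeter = 53.06 mm. Layer 167 (z = 33.4): the cylinder is not intersected at this z (z outside [0, 14]); the cube at (16, -3.5) is present — its section is the full 27.5×24.5 rectangle (perimeter 104.00 mm); Merging all regions: only the 27.5×24.5 cube at (16, -3.5) is present, so the union is just that shape — boundary = 104.00 mm. So its perimeter = 104.00 mm. Layer 167 is larger (104.00 vs 53.06 mm).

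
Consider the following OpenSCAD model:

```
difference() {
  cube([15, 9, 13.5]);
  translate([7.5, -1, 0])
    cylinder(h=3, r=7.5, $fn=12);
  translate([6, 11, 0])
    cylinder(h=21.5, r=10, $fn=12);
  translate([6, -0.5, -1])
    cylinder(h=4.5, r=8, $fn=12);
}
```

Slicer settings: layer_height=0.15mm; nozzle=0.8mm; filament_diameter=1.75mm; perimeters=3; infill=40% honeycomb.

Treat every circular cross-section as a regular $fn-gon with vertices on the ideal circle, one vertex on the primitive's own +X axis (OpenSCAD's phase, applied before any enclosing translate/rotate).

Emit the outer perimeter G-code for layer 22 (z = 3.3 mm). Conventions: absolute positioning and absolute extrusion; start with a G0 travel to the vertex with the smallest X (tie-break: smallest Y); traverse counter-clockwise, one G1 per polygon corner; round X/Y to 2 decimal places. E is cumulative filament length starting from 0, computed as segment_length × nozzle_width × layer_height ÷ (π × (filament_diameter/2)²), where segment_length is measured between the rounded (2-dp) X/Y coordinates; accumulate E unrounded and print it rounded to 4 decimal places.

G0 X12.54 Y3.88 Z3.30
G1 X12.93 Y3.50 E0.0272
G1 X13.87 Y0.00 E0.2080
G1 X15.00 Y0.00 E0.2643
G1 X15.00 Y7.27 E0.6270
G1 X14.66 Y6.00 E0.6926
G1 X12.54 Y3.88 E0.8422

At z = 3.3 mm: the cube is present — its section is the full 15×9 rectangle; the cylinder at (7.5, -1) is not intersected at this z (z outside [0, 3]); the r=10 cylinder at (6, 11) contributes a regular 12-gon of circumradius 10; the r=8 cylinder at (6, -0.5) contributes a regular 12-gon of circumradius 8; After the difference (first − rest): starting from the 15×9 cube, the r=10 cylinder at (6, 11) partially overlaps it — only the 97.94 mm² overlap (of its 300.00 mm²) is removed, clipping the outline; the r=8 cylinder at (6, -0.5) partially overlaps it — only the 27.40 mm² overlap (of its 192.00 mm²) is removed, clipping the outline — 1 connected region. The outline is a single polygon with 6 vertices. Extrusion per mm of travel: 0.8 × 0.15 / (π × 0.875²) = 0.049890. Accumulating E over each segment gives final E = 0.8422.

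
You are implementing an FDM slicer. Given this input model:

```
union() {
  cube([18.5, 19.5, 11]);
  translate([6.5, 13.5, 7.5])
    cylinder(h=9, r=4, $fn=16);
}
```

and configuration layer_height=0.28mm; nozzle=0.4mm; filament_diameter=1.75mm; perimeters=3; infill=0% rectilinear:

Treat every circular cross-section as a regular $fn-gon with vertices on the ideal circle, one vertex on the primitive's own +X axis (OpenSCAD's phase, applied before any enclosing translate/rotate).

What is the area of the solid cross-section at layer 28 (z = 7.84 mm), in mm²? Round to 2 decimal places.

360.75 mm²

At z = 7.84 mm: the cube (footprint 18.5×19.5) is included at this height (area 360.75 mm²); the r=4 cylinder at (6.5, 13.5) gives a regular 16-gon of circumradius 4 (constant along its height) (area = (16/2)·4.000²·sin(360°/16) = 48.98 mm²); Combining (union): the r=4 cylinder at (6.5, 13.5) lies entirely inside the 18.5×19.5 cube, so the union is just the 18.5×19.5 cube — area = 360.75 mm². Overall, the cross-section is a single solid region. Net area = 360.75 mm².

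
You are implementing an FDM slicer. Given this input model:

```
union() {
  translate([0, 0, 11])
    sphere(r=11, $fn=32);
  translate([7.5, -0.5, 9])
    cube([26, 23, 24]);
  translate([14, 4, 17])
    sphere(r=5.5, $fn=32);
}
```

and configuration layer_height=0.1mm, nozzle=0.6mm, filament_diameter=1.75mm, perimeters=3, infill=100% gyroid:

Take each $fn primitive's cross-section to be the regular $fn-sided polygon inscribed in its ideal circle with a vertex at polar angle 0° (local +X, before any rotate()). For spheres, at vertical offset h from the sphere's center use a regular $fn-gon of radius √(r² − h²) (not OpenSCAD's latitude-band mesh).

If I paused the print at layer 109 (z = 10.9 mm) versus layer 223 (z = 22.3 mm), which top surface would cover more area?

layer 109 (z = 10.9 mm)

Layer 109 (z = 10.9): the sphere: section is a regular 32-gon, circumradius = √(r²−h²) = √(11²−0.1²) = 11.000 (area = (32/2)·11.000²·sin(360°/32) = 377.66 mm²); the cube at (7.5, -0.5) (footprint 26×23) is included at this height (area 598.00 mm²); the sphere at (14, 4) is absent (|z−center|=6.100 > r=5.5); Merging all regions: the regions partially overlap — summed areas 975.66 mm² minus the doubly-counted overlap 20.89 mm² gives 954.77 mm² — area = 954.77 mm². So its area = 954.77 mm². Layer 223 (z = 22.3): the sphere does not reach this height (|z−center|=11.300 > r=11); the 26×23 cube at (7.5, -0.5) contributes its full rectangle (area 598.00 mm²); the r=5.5 sphere at (14, 4) contributes a regular 32-gon of circumradius √(5.5²−5.3²) = 1.470 (area = (32/2)·1.470²·sin(360°/32) = 6.74 mm²); Combining (union): the r=5.5 sphere at (14, 4) lies entirely inside the 26×23 cube at (7.5, -0.5), so the union is just the 26×23 cube at (7.5, -0.5) — area = 598.00 mm². So its area = 598.00 mm². Layer 109 is larger (954.77 vs 598.00 mm²).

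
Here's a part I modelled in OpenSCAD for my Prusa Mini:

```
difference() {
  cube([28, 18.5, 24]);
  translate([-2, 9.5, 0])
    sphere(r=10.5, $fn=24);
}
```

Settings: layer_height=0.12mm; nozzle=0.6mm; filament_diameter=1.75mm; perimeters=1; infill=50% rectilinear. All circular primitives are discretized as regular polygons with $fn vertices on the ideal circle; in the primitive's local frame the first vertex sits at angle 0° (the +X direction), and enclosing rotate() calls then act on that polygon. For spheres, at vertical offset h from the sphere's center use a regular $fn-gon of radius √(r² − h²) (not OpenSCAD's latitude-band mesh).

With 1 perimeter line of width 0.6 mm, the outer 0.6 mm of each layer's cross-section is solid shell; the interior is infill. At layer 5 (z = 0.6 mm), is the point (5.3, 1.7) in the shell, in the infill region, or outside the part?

At z = 0.6 mm: the cube (footprint 28×18.5) is included at this height; the sphere at (-2, 9.5): section is a regular 24-gon, circumradius = √(r²−h²) = √(10.5²−0.6²) = 10.483; After the difference (first − rest): starting from the 28×18.5 cube, the r=10.5 sphere at (-2, 9.5) partially overlaps it — only the 125.93 mm² overlap (of its 341.30 mm²) is removed, clipping the outline — 1 connected region. Overall, the cross-section is a single solid region. The nearest boundary edge runs (3.24, 0.42)→(5.41, 2.09); distance from the point to it = 0.24 mm. The point is inside the cross-section, 0.24 mm from the nearest boundary — within the 0.6 mm shell band (1 × 0.6).

shell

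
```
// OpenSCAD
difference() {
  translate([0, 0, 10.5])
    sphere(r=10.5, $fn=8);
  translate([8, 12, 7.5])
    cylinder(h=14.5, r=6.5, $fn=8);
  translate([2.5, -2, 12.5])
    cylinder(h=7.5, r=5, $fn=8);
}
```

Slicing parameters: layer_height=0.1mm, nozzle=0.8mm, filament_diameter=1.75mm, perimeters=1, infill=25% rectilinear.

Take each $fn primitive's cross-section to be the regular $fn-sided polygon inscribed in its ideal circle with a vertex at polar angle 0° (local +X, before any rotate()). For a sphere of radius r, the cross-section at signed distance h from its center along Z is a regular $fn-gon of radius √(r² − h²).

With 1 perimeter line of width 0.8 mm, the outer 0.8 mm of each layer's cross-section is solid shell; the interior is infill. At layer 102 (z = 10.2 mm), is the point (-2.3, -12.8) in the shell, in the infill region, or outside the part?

At z = 10.2 mm: the r=10.5 sphere contributes a regular 8-gon of circumradius √(10.5²−0.3²) = 10.496; the r=6.5 cylinder at (8, 12) contributes a regular 8-gon of circumradius 6.5; the cylinder at (2.5, -2) is not intersected at this z (z outside [12.5, 20]); After the difference (first − rest): starting from the r=10.5 sphere, the r=6.5 cylinder at (8, 12) partially overlaps it — only the 8.15 mm² overlap (of its 119.50 mm²) is removed, clipping the outline — 1 connected region. Overall, the cross-section is a single solid region. The nearest boundary edge runs (-0.00, -10.50)→(-7.42, -7.42); distance from the point to it = 3.01 mm. The point is not inside any of the regions above, so it lies outside the cross-section (3.01 mm from the nearest boundary).

outside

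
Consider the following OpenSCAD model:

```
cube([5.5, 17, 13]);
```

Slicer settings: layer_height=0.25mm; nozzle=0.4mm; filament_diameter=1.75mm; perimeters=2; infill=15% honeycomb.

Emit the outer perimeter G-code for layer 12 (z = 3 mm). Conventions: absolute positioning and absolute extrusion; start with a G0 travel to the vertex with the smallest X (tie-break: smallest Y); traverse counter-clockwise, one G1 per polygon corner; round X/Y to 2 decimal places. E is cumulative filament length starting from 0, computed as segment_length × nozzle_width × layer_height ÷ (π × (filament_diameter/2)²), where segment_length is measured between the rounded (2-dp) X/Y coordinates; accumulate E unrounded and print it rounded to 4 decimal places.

G0 X0.00 Y0.00 Z3.00
G1 X5.50 Y0.00 E0.2287
G1 X5.50 Y17.00 E0.9354
G1 X0.00 Y17.00 E1.1641
G1 X0.00 Y0.00 E1.8709

At z = 3 mm: the cube is present — its section is the full 5.5×17 rectangle. The outline is a single polygon with 4 vertices. Extrusion per mm of travel: 0.4 × 0.25 / (π × 0.875²) = 0.041575. Accumulating E over each segment gives final E = 1.8709.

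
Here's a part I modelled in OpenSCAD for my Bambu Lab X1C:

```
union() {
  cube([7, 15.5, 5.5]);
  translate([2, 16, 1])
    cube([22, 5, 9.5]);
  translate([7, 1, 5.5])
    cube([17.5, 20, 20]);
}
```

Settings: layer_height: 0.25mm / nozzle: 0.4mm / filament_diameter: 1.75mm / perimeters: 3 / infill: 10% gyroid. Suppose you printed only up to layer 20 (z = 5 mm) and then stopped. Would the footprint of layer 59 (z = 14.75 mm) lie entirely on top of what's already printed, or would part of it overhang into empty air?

part overhangs

Compare the two slices. At z = 5: the cube is present — its section is the full 7×15.5 rectangle (area 108.50 mm²); the cube at (2, 16) is present — its section is the full 22×5 rectangle (area 110.00 mm²); the cube at (7, 1) does not reach this height (z outside [5.5, 25.5]); Taking the union: the 2 present regions are separate (no shared area or edge), so areas and boundary lengths simply add and each stays a separate island — area = 218.50 mm². At z = 14.75: the cube does not reach this height (z outside [0, 5.5]); the cube at (2, 16) does not reach this height (z outside [1, 10.5]); the 17.5×20 cube at (7, 1) contributes its full rectangle (area 350.00 mm²); Taking the union: only the 17.5×20 cube at (7, 1) is present, so the union is just that shape — area = 350.00 mm². Checking containment: at z = 14.75 the cross-section extends beyond the z = 5 cross-section by about 265.00 mm².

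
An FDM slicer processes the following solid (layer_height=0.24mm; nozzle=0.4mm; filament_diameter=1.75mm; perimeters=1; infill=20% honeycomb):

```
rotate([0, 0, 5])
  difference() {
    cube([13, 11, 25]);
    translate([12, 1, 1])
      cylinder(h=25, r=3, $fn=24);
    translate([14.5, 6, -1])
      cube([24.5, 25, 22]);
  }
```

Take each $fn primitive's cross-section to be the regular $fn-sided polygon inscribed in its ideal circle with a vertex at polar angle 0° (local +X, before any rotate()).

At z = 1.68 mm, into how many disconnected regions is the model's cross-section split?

1

At z = 1.68 mm: the cube is present — its section is the full 13×11 rectangle; the cylinder at (12, 1): section is a regular 24-gon, circumradius r=3; the cube at (14.5, 6) (footprint 24.5×25) is included at this height; Taking the first minus the rest: starting from the 13×11 cube, the r=3 cylinder at (12, 1) partially overlaps it — only the 13.84 mm² overlap (of its 27.95 mm²) is removed, clipping the outline; the 24.5×25 cube at (14.5, 6) misses the remaining region (no effect) — 1 connected region; (rotated 5° about Z; rotation is an isometry so areas/perimeters/island counts are preserved). The result has 1 disconnected region.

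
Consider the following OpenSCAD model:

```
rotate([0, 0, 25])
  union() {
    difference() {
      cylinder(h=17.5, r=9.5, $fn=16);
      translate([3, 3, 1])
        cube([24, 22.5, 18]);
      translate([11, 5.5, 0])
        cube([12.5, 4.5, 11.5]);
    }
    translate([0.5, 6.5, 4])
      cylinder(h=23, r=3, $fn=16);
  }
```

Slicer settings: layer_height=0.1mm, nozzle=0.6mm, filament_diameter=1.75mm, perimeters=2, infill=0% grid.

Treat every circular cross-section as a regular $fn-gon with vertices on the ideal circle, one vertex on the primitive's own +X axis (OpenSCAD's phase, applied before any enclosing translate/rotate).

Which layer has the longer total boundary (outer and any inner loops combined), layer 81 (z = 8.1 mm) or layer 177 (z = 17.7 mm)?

Layer 81 (z = 8.1): the cylinder: section is a regular 16-gon, circumradius r=9.5 (perimeter = 2·16·9.500·sin(180°/16) = 59.31 mm); the 24×22.5 cube at (3, 3) contributes its full rectangle (perimeter 93.00 mm); the cube at (11, 5.5) (footprint 12.5×4.5) is included at this height (perimeter 34.00 mm); After the difference (first − rest): starting from the r=9.5 cylinder, the 24×22.5 cube at (3, 3) partially overlaps it — only the 22.86 mm² overlap (of its 540.00 mm²) is removed, clipping the outline; the 12.5×4.5 cube at (11, 5.5) misses the remaining region (no effect) — boundary = 62.40 mm; the cylinder at (0.5, 6.5): section is a regular 16-gon, circumradius r=3 (perimeter = 2·16·3.000·sin(180°/16) = 18.73 mm); Taking the union: the regions partially overlap (shared area 26.42 mm²), so the edge portions inside another operand are dropped and the merged outline is re-measured after clipping — boundary = 62.65 mm; (whole slice rotated 25° about Z — lengths, areas and connectivity unchanged). So its perimeter = 62.65 mm. Layer 177 (z = 17.7): the cylinder is not intersected at this z (z outside [0, 17.5]); the 24×22.5 cube at (3, 3) contributes its full rectangle (perimeter 93.00 mm); the cube at (11, 5.5) is not intersected at this z (z outside [0, 11.5]); Taking the first minus the rest: the first operand is absent here, so nothing remains; the cylinder at (0.5, 6.5): section is a regular 16-gon, circumradius r=3 (perimeter = 2·16·3.000·sin(180°/16) = 18.73 mm); Taking the union: only the r=3 cylinder at (0.5, 6.5) is present, so the union is just that shape — boundary = 18.73 mm; (rotated 25° about Z; rotation is an isometry so areas/perimeters/island counts are preserved). So its perimeter = 18.73 mm. Layer 81 is larger (62.65 vs 18.73 mm).

layer 81 (z = 8.1 mm)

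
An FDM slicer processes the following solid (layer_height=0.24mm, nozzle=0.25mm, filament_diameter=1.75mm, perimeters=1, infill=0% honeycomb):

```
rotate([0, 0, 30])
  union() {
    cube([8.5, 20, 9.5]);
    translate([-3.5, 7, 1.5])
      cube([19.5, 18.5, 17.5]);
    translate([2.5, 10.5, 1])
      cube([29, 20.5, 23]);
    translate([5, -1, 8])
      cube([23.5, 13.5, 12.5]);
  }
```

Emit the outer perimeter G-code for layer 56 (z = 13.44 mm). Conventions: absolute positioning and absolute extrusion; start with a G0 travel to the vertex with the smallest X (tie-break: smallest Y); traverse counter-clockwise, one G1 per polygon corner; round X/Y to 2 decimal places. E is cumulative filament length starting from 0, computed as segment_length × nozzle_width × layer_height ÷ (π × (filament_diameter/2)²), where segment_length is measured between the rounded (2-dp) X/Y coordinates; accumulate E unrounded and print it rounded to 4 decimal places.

G0 X-15.78 Y20.33 Z13.44
G1 X-6.53 Y4.31 E0.4615
G1 X0.83 Y8.56 E0.6735
G1 X4.83 Y1.63 E0.8731
G1 X25.18 Y13.38 E1.4592
G1 X19.43 Y23.34 E1.7461
G1 X22.03 Y24.84 E1.8210
G1 X11.78 Y42.60 E2.3325
G1 X-13.33 Y28.10 E3.0558
G1 X-10.58 Y23.33 E3.1932
G1 X-15.78 Y20.33 E3.3429

At z = 13.44 mm: the cube is not intersected at this z (z outside [0, 9.5]); the 19.5×18.5 cube at (-3.5, 7) contributes its full rectangle; the 29×20.5 cube at (2.5, 10.5) contributes its full rectangle; the 23.5×13.5 cube at (5, -1) contributes its full rectangle; Taking the union: the regions partially overlap (shared area 288.00 mm²), so overlapping operands fuse into one piece — 1 connected region; (whole slice rotated 30° about Z — lengths, areas and connectivity unchanged). The outline is a single polygon with 10 vertices. Extrusion per mm of travel: 0.25 × 0.24 / (π × 0.875²) = 0.024945. Accumulating E over each segment gives final E = 3.3429.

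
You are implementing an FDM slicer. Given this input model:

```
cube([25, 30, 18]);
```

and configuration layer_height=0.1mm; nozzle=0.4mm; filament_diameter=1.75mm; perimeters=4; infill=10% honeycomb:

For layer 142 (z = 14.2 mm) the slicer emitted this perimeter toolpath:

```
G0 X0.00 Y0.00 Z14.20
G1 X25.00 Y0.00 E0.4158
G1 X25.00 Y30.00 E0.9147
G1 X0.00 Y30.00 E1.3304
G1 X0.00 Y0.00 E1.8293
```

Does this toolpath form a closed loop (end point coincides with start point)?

yes

Start point (G0): (0.00, 0.00). End point (last G1): the path returns to the start — closed.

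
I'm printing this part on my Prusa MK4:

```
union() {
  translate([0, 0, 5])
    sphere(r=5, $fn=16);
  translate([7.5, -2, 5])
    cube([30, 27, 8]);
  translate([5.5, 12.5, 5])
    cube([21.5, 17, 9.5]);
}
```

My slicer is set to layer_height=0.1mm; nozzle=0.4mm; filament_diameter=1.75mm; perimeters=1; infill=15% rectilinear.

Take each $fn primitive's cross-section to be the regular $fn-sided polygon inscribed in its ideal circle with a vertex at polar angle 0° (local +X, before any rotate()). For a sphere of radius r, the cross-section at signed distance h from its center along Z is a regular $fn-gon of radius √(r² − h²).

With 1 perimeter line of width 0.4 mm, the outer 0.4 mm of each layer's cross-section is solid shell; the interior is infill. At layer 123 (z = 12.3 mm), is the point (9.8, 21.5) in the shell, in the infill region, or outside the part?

At z = 12.3 mm: the sphere is absent (|z−center|=7.300 > r=5); the cube at (7.5, -2) is present — its section is the full 30×27 rectangle; the cube at (5.5, 12.5) is present — its section is the full 21.5×17 rectangle; Taking the union: the regions partially overlap (shared area 243.75 mm²), so overlapping operands fuse into one piece — 1 connected region. Overall, the cross-section is a single solid region. The nearest boundary edge runs (5.50, 12.50)→(5.50, 29.50); distance from the point to it = 4.30 mm. The point is inside the cross-section and 4.30 mm from the nearest boundary — more than the 0.4 mm shell width (1 × 0.4), so it's in the infill interior.

infill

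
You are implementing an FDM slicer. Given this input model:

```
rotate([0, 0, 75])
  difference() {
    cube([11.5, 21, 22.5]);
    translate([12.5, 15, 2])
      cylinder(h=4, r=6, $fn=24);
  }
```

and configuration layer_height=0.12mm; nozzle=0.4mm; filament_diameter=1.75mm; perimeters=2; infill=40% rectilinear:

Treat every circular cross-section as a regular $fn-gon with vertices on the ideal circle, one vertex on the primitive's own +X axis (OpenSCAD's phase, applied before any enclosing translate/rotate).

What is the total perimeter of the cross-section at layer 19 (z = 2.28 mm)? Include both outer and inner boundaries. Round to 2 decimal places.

70.04 mm

At z = 2.28 mm: the cube (footprint 11.5×21) is included at this height (perimeter 65.00 mm); the r=6 cylinder at (12.5, 15) contributes a regular 24-gon of circumradius 6 (perimeter = 2·24·6.000·sin(180°/24) = 37.59 mm); Taking the first minus the rest: starting from the 11.5×21 cube, the r=6 cylinder at (12.5, 15) partially overlaps it — only the 44.04 mm² overlap (of its 111.81 mm²) is removed, clipping the outline — boundary = 70.04 mm; (rotated 75° about Z; rotation is an isometry so areas/perimeters/island counts are preserved). Overall, the cross-section is a single solid region. Total boundary length (outer) = 70.04 mm.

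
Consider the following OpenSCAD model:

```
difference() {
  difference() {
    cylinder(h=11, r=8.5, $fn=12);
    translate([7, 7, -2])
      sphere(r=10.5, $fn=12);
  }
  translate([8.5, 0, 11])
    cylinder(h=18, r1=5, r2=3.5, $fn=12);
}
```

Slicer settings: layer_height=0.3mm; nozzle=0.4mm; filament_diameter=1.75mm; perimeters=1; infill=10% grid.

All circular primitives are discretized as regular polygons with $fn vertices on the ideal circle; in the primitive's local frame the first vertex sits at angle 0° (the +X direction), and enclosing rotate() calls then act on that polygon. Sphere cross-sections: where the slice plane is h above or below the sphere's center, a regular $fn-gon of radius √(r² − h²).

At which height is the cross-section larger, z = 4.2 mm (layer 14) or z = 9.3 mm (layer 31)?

layer 31 (z = 9.3 mm)

Layer 14 (z = 4.2): the cylinder: section is a regular 12-gon, circumradius r=8.5 (area = (12/2)·8.500²·sin(360°/12) = 216.75 mm²); the sphere at (7, 7): section is a regular 12-gon, circumradius = √(r²−h²) = √(10.5²−6.2²) = 8.474 (area = (12/2)·8.474²·sin(360°/12) = 215.43 mm²); Taking the first minus the rest: starting from the r=8.5 cylinder (216.75 mm²), the r=10.5 sphere at (7, 7) partially overlaps it — only the 62.53 mm² overlap (of its 215.43 mm²) is removed, clipping the outline — area = 154.22 mm²; the cone at (8.5, 0) is not intersected at this z (z outside [11, 29]); Taking the first minus the rest: none of the subtracted shapes is present at this height, so that combined region is unchanged — area = 154.22 mm². So its area = 154.22 mm². Layer 31 (z = 9.3): the r=8.5 cylinder contributes a regular 12-gon of circumradius 8.5 (area = (12/2)·8.500²·sin(360°/12) = 216.75 mm²); the sphere at (7, 7) does not reach this height (|z−center|=11.300 > r=10.5); After the difference (first − rest): none of the subtracted shapes is present at this height, so the r=8.5 cylinder is unchanged — area = 216.75 mm²; the cone at (8.5, 0) is not intersected at this z (z outside [11, 29]); After the difference (first − rest): none of the subtracted shapes is present at this height, so the result so far is unchanged — area = 216.75 mm². So its area = 216.75 mm². Layer 31 is larger (216.75 vs 154.22 mm²).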